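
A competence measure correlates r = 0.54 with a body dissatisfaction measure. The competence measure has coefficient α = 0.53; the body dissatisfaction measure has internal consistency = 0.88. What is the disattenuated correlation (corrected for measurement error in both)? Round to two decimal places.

0.79

r_true = r_obs / √(r_xx · r_yy) = 0.54 / √(0.53 × 0.88) = 0.54 / √0.4664 = 0.54 / 0.6829 ≈ 0.79.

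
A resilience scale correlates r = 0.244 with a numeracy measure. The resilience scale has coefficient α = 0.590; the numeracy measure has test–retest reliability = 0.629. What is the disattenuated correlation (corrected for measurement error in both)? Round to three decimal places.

r_true = r_obs / √(r_xx · r_yy) = 0.244 / √(0.590 × 0.629) = 0.244 / √0.371110 = 0.244 / 0.6092 ≈ 0.401.

0.401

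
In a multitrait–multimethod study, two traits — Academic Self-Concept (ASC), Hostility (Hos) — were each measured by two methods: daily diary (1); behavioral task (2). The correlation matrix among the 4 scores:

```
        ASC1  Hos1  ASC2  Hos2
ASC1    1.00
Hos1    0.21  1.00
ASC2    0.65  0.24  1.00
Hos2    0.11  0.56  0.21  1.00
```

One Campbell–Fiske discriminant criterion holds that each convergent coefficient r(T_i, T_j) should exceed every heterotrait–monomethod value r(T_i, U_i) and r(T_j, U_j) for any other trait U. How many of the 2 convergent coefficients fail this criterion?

Each convergent coefficient versus the relevant comparison correlations:
ASC (methods 1·2): 0.65 vs {0.21, 0.21} → pass.
Hos (methods 1·2): 0.56 vs {0.21, 0.21} → pass.
0 of 2 fail.

0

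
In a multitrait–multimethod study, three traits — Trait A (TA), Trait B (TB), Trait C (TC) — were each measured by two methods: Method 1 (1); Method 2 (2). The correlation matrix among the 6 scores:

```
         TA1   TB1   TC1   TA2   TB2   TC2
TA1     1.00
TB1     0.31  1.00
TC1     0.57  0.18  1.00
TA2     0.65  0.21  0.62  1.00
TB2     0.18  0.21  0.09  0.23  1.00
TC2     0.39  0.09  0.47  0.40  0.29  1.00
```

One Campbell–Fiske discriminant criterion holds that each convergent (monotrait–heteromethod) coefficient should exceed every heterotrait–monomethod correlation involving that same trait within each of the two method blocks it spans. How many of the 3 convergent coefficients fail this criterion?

2

Each convergent coefficient versus the relevant comparison correlations:
TA (methods 1·2): 0.65 vs {0.31, 0.23, 0.57, 0.40} → pass.
TB (methods 1·2): 0.21 vs {0.31, 0.23, 0.18, 0.29} → fail.
TC (methods 1·2): 0.47 vs {0.57, 0.40, 0.18, 0.29} → fail.
2 of 3 fail.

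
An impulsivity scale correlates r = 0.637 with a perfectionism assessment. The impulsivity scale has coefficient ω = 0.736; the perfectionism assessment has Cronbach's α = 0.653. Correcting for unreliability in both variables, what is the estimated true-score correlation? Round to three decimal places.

0.919

r_true = r_obs / √(r_xx · r_yy) = 0.637 / √(0.736 × 0.653) = 0.637 / √0.480608 = 0.637 / 0.6933 ≈ 0.919.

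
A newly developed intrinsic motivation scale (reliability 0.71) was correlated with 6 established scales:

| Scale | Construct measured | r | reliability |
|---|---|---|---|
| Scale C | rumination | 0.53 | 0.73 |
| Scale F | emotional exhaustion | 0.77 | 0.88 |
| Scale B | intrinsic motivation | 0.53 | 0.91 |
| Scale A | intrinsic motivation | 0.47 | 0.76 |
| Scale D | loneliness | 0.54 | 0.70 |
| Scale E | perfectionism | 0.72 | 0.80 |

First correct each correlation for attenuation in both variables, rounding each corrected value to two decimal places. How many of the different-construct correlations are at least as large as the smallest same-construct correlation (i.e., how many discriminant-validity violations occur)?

4

Disattenuated r (r / √(r_scale · r_new)):
  Scale C (disc): 0.53 / √(0.73·0.71) = 0.74
  Scale F (disc): 0.77 / √(0.88·0.71) = 0.97
  Scale B (conv): 0.53 / √(0.91·0.71) = 0.66
  Scale A (conv): 0.47 / √(0.76·0.71) = 0.64
  Scale D (disc): 0.54 / √(0.70·0.71) = 0.77
  Scale E (disc): 0.72 / √(0.80·0.71) = 0.96
Smallest convergent = 0.64. Discriminant values: 0.74, 0.97, 0.77, 0.96; count ≥ 0.64 → 4.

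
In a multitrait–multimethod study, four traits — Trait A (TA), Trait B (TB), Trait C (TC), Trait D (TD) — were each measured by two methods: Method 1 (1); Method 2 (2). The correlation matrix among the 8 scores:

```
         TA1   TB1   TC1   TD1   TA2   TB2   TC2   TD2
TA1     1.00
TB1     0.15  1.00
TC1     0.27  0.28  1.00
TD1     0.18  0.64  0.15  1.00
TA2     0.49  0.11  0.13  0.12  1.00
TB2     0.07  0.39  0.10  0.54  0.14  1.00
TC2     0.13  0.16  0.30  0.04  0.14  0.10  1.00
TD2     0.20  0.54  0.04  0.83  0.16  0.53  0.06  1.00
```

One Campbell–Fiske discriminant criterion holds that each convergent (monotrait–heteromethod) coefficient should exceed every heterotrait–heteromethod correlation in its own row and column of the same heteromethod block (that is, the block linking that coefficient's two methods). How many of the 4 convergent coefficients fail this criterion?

Convergent coefficients and their comparison sets:
TA (methods 1·2): 0.49 vs {0.07, 0.11, 0.13, 0.13, 0.20, 0.12} → pass.
TB (methods 1·2): 0.39 vs {0.11, 0.07, 0.16, 0.10, 0.54, 0.54} → fail.
TC (methods 1·2): 0.30 vs {0.13, 0.13, 0.10, 0.16, 0.04, 0.04} → pass.
TD (methods 1·2): 0.83 vs {0.12, 0.20, 0.54, 0.54, 0.04, 0.04} → pass.
1 of 4 fail.

1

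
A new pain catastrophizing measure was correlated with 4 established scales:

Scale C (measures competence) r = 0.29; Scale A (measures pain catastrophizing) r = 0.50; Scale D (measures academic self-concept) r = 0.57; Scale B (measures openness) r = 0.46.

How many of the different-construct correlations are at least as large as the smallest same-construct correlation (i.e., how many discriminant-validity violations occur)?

1

Convergent (same construct = pain catastrophizing): Scale A.
Smallest convergent = 0.50. Discriminant values: 0.29, 0.57, 0.46; count ≥ 0.50 → 1.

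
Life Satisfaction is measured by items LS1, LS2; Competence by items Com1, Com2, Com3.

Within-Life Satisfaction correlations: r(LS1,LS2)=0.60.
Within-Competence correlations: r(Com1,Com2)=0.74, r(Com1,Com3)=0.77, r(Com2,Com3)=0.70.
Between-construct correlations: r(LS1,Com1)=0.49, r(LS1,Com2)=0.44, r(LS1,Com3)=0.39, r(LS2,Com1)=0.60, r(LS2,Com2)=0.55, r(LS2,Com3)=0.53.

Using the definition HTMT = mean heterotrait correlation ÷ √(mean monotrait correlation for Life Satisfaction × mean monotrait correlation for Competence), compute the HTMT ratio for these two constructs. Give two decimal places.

Mean heterotrait r = 3.00/6 = 0.5000.
Mean within-LS = 0.60/1 = 0.6000; mean within-Com = 2.21/3 = 0.7367.
Geometric mean = √(0.6000 × 0.7367) = 0.6648.
HTMT = 0.5000 / 0.6648 = 0.75.

0.75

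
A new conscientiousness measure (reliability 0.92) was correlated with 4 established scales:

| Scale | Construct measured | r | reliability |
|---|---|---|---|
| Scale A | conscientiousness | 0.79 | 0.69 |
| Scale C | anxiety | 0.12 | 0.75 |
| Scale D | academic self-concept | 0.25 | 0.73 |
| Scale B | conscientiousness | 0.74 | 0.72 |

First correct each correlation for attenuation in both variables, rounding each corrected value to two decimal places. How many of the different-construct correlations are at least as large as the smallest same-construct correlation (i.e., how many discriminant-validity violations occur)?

Disattenuated r (r / √(r_scale · r_new)):
  Scale A (conv): 0.79 / √(0.69·0.92) = 0.99
  Scale C (disc): 0.12 / √(0.75·0.92) = 0.14
  Scale D (disc): 0.25 / √(0.73·0.92) = 0.31
  Scale B (conv): 0.74 / √(0.72·0.92) = 0.91
Smallest convergent = 0.91. Discriminant values: 0.14, 0.31; count ≥ 0.91 → 0.

0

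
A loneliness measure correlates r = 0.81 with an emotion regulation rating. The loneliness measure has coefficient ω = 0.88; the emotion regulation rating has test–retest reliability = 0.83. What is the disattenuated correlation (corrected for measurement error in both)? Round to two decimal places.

r_true = r_obs / √(r_xx · r_yy) = 0.81 / √(0.88 × 0.83) = 0.81 / √0.7304 = 0.81 / 0.8546 ≈ 0.95.

0.95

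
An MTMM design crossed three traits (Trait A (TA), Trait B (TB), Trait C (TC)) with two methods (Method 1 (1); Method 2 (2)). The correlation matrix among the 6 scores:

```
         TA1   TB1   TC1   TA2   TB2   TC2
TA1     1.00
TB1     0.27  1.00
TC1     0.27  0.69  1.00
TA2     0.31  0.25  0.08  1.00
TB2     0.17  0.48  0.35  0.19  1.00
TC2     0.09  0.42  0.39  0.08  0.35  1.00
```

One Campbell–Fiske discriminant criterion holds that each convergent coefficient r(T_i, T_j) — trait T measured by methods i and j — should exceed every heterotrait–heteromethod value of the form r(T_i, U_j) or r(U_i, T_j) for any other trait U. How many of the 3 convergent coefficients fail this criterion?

Convergent coefficients and their comparison sets:
TA (methods 1·2): 0.31 vs {0.17, 0.25, 0.09, 0.08} → pass.
TB (methods 1·2): 0.48 vs {0.25, 0.17, 0.42, 0.35} → pass.
TC (methods 1·2): 0.39 vs {0.08, 0.09, 0.35, 0.42} → fail.
1 of 3 fail.

1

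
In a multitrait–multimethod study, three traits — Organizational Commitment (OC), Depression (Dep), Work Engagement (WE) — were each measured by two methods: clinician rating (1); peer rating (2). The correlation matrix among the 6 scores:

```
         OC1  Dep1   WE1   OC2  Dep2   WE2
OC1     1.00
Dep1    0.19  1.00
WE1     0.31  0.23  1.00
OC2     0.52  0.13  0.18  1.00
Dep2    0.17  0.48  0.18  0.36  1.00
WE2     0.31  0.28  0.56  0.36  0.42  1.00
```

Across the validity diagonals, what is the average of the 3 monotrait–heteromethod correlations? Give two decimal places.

0.52

Convergent values: 0.52, 0.48, 0.56; mean = 1.56/3 = 0.52.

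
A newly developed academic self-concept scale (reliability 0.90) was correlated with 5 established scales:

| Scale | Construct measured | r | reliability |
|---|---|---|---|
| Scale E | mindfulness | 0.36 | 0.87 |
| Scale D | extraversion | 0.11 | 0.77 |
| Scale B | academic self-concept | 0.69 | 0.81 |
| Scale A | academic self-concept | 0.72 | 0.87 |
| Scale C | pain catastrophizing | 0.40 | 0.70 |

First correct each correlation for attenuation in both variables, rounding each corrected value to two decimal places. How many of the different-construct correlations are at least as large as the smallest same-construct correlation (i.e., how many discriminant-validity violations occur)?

Disattenuated r (r / √(r_scale · r_new)):
  Scale E (disc): 0.36 / √(0.87·0.90) = 0.41
  Scale D (disc): 0.11 / √(0.77·0.90) = 0.13
  Scale B (conv): 0.69 / √(0.81·0.90) = 0.81
  Scale A (conv): 0.72 / √(0.87·0.90) = 0.81
  Scale C (disc): 0.40 / √(0.70·0.90) = 0.50
Smallest convergent = 0.81. Discriminant values: 0.41, 0.13, 0.50; count ≥ 0.81 → 0.

0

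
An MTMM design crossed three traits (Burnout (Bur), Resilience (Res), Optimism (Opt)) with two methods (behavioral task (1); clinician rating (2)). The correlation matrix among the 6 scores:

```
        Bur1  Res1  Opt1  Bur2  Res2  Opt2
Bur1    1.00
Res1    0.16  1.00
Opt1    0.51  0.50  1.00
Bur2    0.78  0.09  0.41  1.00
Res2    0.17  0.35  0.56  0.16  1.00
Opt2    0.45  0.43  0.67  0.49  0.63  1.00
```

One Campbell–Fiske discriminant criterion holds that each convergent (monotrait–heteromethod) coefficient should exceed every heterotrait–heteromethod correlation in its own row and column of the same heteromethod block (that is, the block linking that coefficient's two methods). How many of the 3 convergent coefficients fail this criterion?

Convergent coefficients and their comparison sets:
Bur (methods 1·2): 0.78 vs {0.17, 0.09, 0.45, 0.41} → pass.
Res (methods 1·2): 0.35 vs {0.09, 0.17, 0.43, 0.56} → fail.
Opt (methods 1·2): 0.67 vs {0.41, 0.45, 0.56, 0.43} → pass.
1 of 3 fail.

1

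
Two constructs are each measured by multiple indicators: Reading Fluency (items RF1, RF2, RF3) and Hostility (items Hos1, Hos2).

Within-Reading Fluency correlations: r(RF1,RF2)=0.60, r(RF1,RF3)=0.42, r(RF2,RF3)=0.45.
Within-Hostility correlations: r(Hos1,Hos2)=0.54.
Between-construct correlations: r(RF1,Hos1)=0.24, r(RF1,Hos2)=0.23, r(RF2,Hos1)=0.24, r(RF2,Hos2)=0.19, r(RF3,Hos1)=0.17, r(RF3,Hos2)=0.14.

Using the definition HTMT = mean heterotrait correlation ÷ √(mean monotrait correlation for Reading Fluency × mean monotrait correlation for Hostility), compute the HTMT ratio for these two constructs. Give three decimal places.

Mean between = 1.21/6 = 0.2017.
Mean within-RF = 1.47/3 = 0.4900; mean within-Hos = 0.54/1 = 0.5400.
Geometric mean = √(0.4900 × 0.5400) = 0.5144.
HTMT = 0.2017 / 0.5144 = 0.392.

0.392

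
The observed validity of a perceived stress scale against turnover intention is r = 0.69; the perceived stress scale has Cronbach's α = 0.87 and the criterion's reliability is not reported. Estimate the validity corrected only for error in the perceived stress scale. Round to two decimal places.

0.74

Single correction: r_c = r_obs / √r_xx = 0.69 / √0.87 = 0.69 / 0.9327 ≈ 0.74.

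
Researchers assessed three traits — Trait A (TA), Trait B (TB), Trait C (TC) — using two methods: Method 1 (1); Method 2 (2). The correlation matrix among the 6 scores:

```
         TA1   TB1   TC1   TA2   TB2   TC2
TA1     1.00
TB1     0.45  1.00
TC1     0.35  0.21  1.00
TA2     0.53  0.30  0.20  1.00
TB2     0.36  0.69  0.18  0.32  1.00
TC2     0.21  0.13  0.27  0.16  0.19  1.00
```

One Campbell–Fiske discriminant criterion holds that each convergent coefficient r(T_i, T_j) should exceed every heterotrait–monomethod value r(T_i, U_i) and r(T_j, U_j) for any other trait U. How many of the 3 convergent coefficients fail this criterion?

1

Checking each validity diagonal entry against its comparison values:
TA (methods 1·2): 0.53 vs {0.45, 0.32, 0.35, 0.16} → pass.
TB (methods 1·2): 0.69 vs {0.45, 0.32, 0.21, 0.19} → pass.
TC (methods 1·2): 0.27 vs {0.35, 0.16, 0.21, 0.19} → fail.
1 of 3 fail.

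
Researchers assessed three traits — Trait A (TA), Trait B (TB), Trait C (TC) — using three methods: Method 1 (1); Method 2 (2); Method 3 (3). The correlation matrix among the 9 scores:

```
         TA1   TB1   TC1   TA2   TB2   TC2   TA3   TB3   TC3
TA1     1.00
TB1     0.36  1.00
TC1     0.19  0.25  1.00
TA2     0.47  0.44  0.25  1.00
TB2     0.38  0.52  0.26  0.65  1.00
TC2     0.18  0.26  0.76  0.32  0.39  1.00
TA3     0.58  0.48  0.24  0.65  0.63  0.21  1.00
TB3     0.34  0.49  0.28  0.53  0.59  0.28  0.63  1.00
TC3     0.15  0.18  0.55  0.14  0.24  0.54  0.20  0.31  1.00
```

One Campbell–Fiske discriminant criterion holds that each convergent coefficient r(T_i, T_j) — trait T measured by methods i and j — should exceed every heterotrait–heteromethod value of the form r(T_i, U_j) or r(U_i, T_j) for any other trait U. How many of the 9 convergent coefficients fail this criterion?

1

Convergent coefficients and their comparison sets:
TA (methods 1·2): 0.47 vs {0.38, 0.44, 0.18, 0.25} → pass.
TA (methods 1·3): 0.58 vs {0.34, 0.48, 0.15, 0.24} → pass.
TA (methods 2·3): 0.65 vs {0.53, 0.63, 0.14, 0.21} → pass.
TB (methods 1·2): 0.52 vs {0.44, 0.38, 0.26, 0.26} → pass.
TB (methods 1·3): 0.49 vs {0.48, 0.34, 0.18, 0.28} → pass.
TB (methods 2·3): 0.59 vs {0.63, 0.53, 0.24, 0.28} → fail.
TC (methods 1·2): 0.76 vs {0.25, 0.18, 0.26, 0.26} → pass.
TC (methods 1·3): 0.55 vs {0.24, 0.15, 0.28, 0.18} → pass.
TC (methods 2·3): 0.54 vs {0.21, 0.14, 0.28, 0.24} → pass.
1 of 9 fail.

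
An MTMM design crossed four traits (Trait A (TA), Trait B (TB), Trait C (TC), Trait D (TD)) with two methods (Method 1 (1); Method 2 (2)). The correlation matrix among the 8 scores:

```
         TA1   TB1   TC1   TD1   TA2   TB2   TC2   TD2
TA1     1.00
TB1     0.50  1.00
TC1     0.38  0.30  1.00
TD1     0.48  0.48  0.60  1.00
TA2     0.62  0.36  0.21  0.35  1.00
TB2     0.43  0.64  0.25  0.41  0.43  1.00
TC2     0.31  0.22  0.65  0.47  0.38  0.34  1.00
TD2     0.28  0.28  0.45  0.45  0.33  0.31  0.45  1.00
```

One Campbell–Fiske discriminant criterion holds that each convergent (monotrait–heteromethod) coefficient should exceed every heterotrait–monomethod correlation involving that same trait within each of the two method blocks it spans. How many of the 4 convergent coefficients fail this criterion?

1

Each convergent coefficient versus the relevant comparison correlations:
TA (methods 1·2): 0.62 vs {0.50, 0.43, 0.38, 0.38, 0.48, 0.33} → pass.
TB (methods 1·2): 0.64 vs {0.50, 0.43, 0.30, 0.34, 0.48, 0.31} → pass.
TC (methods 1·2): 0.65 vs {0.38, 0.38, 0.30, 0.34, 0.60, 0.45} → pass.
TD (methods 1·2): 0.45 vs {0.48, 0.33, 0.48, 0.31, 0.60, 0.45} → fail.
1 of 4 fail.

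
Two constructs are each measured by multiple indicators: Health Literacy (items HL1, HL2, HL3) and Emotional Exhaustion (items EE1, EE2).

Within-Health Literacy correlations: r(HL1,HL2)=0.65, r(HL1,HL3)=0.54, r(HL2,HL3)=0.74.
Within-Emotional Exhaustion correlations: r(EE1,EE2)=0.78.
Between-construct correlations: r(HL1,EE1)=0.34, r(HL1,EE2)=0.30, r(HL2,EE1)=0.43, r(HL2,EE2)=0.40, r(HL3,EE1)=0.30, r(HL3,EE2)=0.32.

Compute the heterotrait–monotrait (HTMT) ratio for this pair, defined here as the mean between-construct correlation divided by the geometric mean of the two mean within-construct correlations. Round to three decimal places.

0.492

Between-construct mean = 2.09/6 = 0.3483.
Mean within-HL = 1.93/3 = 0.6433; mean within-EE = 0.78/1 = 0.7800.
Geometric mean = √(0.6433 × 0.7800) = 0.7084.
HTMT = 0.3483 / 0.7084 = 0.492.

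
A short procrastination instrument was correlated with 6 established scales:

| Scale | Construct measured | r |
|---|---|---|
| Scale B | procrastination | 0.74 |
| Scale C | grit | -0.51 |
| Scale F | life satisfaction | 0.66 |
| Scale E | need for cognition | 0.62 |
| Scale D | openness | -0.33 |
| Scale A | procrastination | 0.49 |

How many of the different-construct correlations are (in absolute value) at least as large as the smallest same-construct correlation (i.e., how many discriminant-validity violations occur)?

3

Convergent (same construct = procrastination): Scale B, Scale A.
Smallest convergent = 0.49. Discriminant |r|: 0.51, 0.66, 0.62, 0.33; count ≥ 0.49 → 3.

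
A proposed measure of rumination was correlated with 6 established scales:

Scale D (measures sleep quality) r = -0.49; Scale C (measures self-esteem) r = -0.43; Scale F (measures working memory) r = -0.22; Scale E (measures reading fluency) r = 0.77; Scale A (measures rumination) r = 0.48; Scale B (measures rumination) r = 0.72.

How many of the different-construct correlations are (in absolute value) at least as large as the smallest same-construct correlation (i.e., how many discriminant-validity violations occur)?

Convergent (same construct = rumination): Scale A, Scale B.
Smallest convergent = 0.48. Discriminant |r|: 0.49, 0.43, 0.22, 0.77; count ≥ 0.48 → 2.

2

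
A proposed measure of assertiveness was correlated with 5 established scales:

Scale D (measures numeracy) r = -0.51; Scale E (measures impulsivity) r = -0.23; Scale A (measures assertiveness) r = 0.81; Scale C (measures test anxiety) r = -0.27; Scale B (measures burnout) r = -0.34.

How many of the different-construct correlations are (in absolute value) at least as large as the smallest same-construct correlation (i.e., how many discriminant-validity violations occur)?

Convergent (same construct = assertiveness): Scale A.
Smallest convergent = 0.81. Discriminant |r|: 0.51, 0.23, 0.27, 0.34; count ≥ 0.81 → 0.

0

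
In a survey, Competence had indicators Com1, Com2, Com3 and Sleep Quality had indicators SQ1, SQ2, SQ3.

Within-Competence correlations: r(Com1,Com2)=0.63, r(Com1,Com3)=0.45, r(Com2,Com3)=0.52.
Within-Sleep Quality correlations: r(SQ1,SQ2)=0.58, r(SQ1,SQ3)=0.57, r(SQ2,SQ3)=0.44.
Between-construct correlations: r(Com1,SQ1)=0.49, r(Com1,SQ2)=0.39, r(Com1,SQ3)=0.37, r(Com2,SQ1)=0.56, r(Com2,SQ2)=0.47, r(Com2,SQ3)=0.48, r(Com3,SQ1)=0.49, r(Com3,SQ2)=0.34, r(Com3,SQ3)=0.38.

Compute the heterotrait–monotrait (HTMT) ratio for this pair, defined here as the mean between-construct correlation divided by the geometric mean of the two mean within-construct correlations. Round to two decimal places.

Mean between = 3.97/9 = 0.4411.
Mean within-Com = 1.60/3 = 0.5333; mean within-SQ = 1.59/3 = 0.5300.
Geometric mean = √(0.5333 × 0.5300) = 0.5316.
HTMT = 0.4411 / 0.5316 = 0.83.

0.83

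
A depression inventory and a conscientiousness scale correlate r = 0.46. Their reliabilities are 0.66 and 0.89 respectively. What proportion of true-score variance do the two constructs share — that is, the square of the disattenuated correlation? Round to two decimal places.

0.36

Disattenuated r = 0.46 / √(0.66 × 0.89) = 0.46 / 0.7664 = 0.6002.
Shared true-score variance = 0.6002² = 0.3602 ≈ 0.36.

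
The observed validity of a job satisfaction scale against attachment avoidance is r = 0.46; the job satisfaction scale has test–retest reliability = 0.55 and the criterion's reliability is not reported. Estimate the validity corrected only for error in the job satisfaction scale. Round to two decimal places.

0.62

Single correction: r_c = r_obs / √r_xx = 0.46 / √0.55 = 0.46 / 0.7416 ≈ 0.62.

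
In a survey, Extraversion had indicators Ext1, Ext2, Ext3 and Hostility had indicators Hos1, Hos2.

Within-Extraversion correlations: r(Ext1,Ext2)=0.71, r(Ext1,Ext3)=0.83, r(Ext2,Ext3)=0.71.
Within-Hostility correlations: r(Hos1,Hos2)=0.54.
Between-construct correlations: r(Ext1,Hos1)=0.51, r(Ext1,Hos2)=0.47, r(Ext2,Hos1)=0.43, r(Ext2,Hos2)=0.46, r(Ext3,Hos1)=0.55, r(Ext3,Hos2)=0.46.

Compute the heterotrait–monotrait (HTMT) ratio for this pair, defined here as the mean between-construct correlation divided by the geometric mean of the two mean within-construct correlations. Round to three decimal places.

Mean heterotrait r = 2.88/6 = 0.4800.
Mean within-Ext = 2.25/3 = 0.7500; mean within-Hos = 0.54/1 = 0.5400.
Geometric mean = √(0.7500 × 0.5400) = 0.6364.
HTMT = 0.4800 / 0.6364 = 0.754.

0.754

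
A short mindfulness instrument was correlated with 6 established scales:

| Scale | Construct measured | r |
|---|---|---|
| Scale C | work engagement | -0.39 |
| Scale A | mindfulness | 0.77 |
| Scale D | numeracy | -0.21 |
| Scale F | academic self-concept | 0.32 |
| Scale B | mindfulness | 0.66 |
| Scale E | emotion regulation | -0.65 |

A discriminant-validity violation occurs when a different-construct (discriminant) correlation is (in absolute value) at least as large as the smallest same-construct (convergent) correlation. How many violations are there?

0

Convergent (same construct = mindfulness): Scale A, Scale B.
Smallest convergent = 0.66. Discriminant |r|: 0.39, 0.21, 0.32, 0.65; count ≥ 0.66 → 0.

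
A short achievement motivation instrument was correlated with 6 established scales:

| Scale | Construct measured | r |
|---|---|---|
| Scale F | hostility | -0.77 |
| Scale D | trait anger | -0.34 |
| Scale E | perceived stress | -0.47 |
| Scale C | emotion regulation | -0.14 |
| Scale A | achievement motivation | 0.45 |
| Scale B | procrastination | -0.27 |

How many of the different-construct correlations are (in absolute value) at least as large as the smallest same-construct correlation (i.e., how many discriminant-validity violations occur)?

Convergent (same construct = achievement motivation): Scale A.
Smallest convergent = 0.45. Discriminant |r|: 0.77, 0.34, 0.47, 0.14, 0.27; count ≥ 0.45 → 2.

2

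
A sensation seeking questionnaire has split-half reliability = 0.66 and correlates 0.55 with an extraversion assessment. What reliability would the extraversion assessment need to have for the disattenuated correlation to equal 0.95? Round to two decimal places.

r_true = r_obs / √(r_xx · r_yy) ⇒ 0.95 = 0.55 / √(0.66 · r_yy).
√(0.66 · r_yy) = 0.55 / 0.95 = 0.5789; 0.66 · r_yy = 0.3351; r_yy = 0.3351 / 0.66 ≈ 0.51.

0.51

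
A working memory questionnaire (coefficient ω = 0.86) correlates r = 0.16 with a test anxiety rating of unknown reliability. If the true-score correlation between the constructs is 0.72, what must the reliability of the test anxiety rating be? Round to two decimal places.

r_true = r_obs / √(r_xx · r_yy) ⇒ 0.72 = 0.16 / √(0.86 · r_yy).
√(0.86 · r_yy) = 0.16 / 0.72 = 0.2222; 0.86 · r_yy = 0.0494; r_yy = 0.0494 / 0.86 ≈ 0.06.

0.06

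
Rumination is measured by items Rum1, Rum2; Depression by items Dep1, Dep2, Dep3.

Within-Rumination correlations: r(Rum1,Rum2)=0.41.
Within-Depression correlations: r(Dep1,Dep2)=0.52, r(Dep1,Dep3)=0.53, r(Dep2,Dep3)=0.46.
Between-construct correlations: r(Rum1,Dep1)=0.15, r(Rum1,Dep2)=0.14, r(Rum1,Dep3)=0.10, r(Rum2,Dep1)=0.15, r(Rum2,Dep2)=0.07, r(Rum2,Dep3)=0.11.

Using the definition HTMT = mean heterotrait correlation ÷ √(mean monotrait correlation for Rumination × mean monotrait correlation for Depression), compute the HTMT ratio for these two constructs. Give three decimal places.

0.264

Mean between = 0.72/6 = 0.1200.
Mean within-Rum = 0.41/1 = 0.4100; mean within-Dep = 1.51/3 = 0.5033.
Geometric mean = √(0.4100 × 0.5033) = 0.4543.
HTMT = 0.1200 / 0.4543 = 0.264.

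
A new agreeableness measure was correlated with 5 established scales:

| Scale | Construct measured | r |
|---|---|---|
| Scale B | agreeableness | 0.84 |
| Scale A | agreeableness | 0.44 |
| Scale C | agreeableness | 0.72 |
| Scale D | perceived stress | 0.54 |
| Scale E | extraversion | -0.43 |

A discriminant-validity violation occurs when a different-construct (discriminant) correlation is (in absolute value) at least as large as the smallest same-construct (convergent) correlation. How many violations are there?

1

Convergent (same construct = agreeableness): Scale B, Scale A, Scale C.
Smallest convergent = 0.44. Discriminant |r|: 0.54, 0.43; count ≥ 0.44 → 1.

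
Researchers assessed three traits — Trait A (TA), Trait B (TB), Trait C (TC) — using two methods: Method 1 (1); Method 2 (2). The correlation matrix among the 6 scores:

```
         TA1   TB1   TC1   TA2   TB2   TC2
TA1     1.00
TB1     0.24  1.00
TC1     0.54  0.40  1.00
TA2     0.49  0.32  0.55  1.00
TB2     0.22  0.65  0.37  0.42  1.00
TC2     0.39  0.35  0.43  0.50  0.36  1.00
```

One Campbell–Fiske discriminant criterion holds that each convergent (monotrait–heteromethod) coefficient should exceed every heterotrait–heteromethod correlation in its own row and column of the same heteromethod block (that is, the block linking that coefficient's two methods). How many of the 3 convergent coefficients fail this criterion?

Each convergent coefficient versus the relevant comparison correlations:
TA (methods 1·2): 0.49 vs {0.22, 0.32, 0.39, 0.55} → fail.
TB (methods 1·2): 0.65 vs {0.32, 0.22, 0.35, 0.37} → pass.
TC (methods 1·2): 0.43 vs {0.55, 0.39, 0.37, 0.35} → fail.
2 of 3 fail.

2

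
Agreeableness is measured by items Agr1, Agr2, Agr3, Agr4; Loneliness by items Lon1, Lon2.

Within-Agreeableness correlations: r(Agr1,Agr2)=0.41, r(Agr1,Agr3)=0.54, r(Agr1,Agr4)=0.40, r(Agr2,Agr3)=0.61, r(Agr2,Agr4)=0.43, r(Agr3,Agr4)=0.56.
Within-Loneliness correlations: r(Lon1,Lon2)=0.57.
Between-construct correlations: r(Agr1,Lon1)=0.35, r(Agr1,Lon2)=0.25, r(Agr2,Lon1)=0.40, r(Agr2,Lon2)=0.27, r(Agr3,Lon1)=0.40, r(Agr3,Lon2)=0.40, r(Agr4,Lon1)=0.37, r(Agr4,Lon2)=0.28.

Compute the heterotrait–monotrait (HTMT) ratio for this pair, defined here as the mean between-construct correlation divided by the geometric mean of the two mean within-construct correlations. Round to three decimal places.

Between-construct mean = 2.72/8 = 0.3400.
Mean within-Agr = 2.95/6 = 0.4917; mean within-Lon = 0.57/1 = 0.5700.
Geometric mean = √(0.4917 × 0.5700) = 0.5294.
HTMT = 0.3400 / 0.5294 = 0.642.

0.642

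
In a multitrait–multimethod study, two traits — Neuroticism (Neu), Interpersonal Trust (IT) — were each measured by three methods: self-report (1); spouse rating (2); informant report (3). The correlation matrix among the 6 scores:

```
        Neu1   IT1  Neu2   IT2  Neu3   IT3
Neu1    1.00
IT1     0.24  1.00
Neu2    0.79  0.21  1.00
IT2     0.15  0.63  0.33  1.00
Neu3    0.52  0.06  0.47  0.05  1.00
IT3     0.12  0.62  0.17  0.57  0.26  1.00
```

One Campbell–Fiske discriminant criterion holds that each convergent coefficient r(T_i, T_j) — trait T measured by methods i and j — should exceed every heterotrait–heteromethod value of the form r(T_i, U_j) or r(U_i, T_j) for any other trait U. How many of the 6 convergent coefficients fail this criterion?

Checking each validity diagonal entry against its comparison values:
Neu (methods 1·2): 0.79 vs {0.15, 0.21} → pass.
Neu (methods 1·3): 0.52 vs {0.12, 0.06} → pass.
Neu (methods 2·3): 0.47 vs {0.17, 0.05} → pass.
IT (methods 1·2): 0.63 vs {0.21, 0.15} → pass.
IT (methods 1·3): 0.62 vs {0.06, 0.12} → pass.
IT (methods 2·3): 0.57 vs {0.05, 0.17} → pass.
0 of 6 fail.

0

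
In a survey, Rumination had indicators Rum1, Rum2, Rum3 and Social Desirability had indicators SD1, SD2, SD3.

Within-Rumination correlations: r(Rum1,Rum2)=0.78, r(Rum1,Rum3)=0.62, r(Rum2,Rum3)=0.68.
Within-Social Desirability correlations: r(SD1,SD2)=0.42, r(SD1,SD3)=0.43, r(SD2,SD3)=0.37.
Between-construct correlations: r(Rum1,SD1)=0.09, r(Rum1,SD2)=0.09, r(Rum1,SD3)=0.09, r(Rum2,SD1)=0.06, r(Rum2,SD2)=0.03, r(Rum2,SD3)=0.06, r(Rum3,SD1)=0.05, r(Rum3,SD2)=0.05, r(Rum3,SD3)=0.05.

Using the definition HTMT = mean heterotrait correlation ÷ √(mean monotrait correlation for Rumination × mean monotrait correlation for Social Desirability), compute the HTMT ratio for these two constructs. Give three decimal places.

0.119

Mean between = 0.57/9 = 0.0633.
Mean within-Rum = 2.08/3 = 0.6933; mean within-SD = 1.22/3 = 0.4067.
Geometric mean = √(0.6933 × 0.4067) = 0.5310.
HTMT = 0.0633 / 0.5310 = 0.119.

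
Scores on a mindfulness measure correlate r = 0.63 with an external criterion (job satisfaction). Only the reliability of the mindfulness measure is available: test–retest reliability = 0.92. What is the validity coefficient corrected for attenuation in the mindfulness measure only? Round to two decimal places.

Single correction: r_c = r_obs / √r_xx = 0.63 / √0.92 = 0.63 / 0.9592 ≈ 0.66.

0.66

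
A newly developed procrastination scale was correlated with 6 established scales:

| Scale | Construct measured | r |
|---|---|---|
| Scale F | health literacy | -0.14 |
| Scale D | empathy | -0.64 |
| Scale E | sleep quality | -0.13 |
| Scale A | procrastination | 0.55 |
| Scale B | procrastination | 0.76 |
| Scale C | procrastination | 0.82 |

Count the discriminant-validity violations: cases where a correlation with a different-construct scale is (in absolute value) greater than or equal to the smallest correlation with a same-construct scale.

1

Convergent (same construct = procrastination): Scale A, Scale B, Scale C.
Smallest convergent = 0.55. Discriminant |r|: 0.14, 0.64, 0.13; count ≥ 0.55 → 1.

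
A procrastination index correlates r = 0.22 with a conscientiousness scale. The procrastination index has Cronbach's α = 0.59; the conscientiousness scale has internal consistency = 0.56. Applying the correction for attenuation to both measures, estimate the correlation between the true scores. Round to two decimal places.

0.38

r_true = r_obs / √(r_xx · r_yy) = 0.22 / √(0.59 × 0.56) = 0.22 / √0.3304 = 0.22 / 0.5748 ≈ 0.38.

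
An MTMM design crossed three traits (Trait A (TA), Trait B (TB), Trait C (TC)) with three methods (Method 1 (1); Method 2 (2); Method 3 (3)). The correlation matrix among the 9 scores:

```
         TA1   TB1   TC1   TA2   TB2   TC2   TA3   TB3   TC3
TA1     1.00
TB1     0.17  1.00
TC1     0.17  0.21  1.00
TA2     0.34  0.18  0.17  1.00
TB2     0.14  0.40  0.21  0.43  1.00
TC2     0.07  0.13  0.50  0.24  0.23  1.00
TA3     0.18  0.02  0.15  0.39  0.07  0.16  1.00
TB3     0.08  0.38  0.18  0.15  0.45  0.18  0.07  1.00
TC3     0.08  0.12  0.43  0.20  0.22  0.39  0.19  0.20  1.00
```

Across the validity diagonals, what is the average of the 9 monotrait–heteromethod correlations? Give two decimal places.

0.38

Convergent values: 0.34, 0.18, 0.39, 0.40, 0.38, 0.45, 0.50, 0.43, 0.39; mean = 3.46/9 = 0.38.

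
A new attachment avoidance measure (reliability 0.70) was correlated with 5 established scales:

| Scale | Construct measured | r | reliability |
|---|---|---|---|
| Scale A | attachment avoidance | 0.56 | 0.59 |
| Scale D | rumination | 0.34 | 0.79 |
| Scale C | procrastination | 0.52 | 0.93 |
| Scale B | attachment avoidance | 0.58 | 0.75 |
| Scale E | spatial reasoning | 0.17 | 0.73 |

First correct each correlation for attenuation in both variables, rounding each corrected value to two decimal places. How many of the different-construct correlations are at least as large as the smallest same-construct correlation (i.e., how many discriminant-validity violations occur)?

Disattenuated r (r / √(r_scale · r_new)):
  Scale A (conv): 0.56 / √(0.59·0.70) = 0.87
  Scale D (disc): 0.34 / √(0.79·0.70) = 0.46
  Scale C (disc): 0.52 / √(0.93·0.70) = 0.64
  Scale B (conv): 0.58 / √(0.75·0.70) = 0.80
  Scale E (disc): 0.17 / √(0.73·0.70) = 0.24
Smallest convergent = 0.80. Discriminant values: 0.46, 0.64, 0.24; count ≥ 0.80 → 0.

0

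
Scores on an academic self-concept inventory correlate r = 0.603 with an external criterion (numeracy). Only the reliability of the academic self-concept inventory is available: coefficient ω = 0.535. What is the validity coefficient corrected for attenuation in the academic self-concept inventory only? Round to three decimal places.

Single correction: r_c = r_obs / √r_xx = 0.603 / √0.535 = 0.603 / 0.7314 ≈ 0.824.

0.824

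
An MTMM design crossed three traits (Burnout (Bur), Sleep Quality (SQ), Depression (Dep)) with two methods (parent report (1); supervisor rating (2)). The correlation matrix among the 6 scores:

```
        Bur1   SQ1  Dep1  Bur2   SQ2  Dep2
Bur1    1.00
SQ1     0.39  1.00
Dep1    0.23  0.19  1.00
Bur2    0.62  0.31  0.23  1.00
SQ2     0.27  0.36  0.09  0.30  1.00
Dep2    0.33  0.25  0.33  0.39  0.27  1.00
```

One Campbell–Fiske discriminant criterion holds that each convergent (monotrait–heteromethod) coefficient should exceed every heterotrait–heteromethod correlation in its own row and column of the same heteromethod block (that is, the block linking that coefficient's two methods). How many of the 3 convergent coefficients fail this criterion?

Each convergent coefficient versus the relevant comparison correlations:
Bur (methods 1·2): 0.62 vs {0.27, 0.31, 0.33, 0.23} → pass.
SQ (methods 1·2): 0.36 vs {0.31, 0.27, 0.25, 0.09} → pass.
Dep (methods 1·2): 0.33 vs {0.23, 0.33, 0.09, 0.25} → fail.
1 of 3 fail.

1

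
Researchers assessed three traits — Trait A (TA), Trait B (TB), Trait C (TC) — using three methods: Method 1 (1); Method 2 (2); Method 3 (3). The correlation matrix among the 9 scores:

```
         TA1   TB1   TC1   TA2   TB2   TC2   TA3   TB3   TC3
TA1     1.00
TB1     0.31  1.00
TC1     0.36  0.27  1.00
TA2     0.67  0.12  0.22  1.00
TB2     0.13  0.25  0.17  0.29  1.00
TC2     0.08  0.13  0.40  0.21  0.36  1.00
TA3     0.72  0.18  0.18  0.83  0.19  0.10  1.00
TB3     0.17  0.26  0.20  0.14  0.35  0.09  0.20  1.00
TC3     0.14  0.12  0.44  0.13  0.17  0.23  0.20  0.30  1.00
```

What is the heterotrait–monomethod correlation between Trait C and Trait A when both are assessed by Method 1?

Different traits, same method: r(TC1, TA1) = 0.36.

0.36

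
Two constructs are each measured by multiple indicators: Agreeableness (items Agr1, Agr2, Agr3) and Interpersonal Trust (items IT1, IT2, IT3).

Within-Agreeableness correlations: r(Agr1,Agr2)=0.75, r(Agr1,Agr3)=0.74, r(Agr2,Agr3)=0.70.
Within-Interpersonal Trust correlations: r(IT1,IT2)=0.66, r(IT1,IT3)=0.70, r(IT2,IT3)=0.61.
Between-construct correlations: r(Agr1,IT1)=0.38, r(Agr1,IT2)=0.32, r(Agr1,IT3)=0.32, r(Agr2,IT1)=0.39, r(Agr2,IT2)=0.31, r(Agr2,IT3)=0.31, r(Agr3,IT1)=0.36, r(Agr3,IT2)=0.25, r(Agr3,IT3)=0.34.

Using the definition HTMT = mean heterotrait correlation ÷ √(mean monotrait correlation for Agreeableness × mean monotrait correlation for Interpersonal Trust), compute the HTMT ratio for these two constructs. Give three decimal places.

0.478

Mean between = 2.98/9 = 0.3311.
Mean within-Agr = 2.19/3 = 0.7300; mean within-IT = 1.97/3 = 0.6567.
Geometric mean = √(0.7300 × 0.6567) = 0.6924.
HTMT = 0.3311 / 0.6924 = 0.478.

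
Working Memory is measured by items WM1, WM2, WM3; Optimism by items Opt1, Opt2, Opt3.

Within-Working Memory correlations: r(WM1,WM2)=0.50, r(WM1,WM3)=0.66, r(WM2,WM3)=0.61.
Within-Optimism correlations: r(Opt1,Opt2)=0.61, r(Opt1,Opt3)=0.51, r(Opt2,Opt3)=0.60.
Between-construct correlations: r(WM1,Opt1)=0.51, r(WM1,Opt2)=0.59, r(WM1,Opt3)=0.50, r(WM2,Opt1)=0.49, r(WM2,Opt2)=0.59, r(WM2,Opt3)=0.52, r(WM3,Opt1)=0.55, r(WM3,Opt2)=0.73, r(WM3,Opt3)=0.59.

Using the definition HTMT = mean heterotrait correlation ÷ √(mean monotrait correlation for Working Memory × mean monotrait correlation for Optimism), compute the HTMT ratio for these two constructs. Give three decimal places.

Mean heterotrait r = 5.07/9 = 0.5633.
Mean within-WM = 1.77/3 = 0.5900; mean within-Opt = 1.72/3 = 0.5733.
Geometric mean = √(0.5900 × 0.5733) = 0.5816.
HTMT = 0.5633 / 0.5816 = 0.969.

0.969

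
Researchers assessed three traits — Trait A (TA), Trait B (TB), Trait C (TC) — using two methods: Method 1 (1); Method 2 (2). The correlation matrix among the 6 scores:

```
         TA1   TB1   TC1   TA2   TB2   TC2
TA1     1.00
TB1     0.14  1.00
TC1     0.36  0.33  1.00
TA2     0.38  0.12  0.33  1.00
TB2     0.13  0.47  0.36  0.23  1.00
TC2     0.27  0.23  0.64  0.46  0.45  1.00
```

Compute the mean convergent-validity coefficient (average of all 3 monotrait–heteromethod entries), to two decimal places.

0.50

Convergent values: 0.38, 0.47, 0.64; mean = 1.49/3 = 0.50.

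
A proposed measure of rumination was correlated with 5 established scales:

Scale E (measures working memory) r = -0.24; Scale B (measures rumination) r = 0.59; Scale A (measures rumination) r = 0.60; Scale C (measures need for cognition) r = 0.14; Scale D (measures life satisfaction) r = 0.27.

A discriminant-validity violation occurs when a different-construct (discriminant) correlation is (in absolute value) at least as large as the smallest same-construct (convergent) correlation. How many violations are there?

0

Convergent (same construct = rumination): Scale B, Scale A.
Smallest convergent = 0.59. Discriminant |r|: 0.24, 0.14, 0.27; count ≥ 0.59 → 0.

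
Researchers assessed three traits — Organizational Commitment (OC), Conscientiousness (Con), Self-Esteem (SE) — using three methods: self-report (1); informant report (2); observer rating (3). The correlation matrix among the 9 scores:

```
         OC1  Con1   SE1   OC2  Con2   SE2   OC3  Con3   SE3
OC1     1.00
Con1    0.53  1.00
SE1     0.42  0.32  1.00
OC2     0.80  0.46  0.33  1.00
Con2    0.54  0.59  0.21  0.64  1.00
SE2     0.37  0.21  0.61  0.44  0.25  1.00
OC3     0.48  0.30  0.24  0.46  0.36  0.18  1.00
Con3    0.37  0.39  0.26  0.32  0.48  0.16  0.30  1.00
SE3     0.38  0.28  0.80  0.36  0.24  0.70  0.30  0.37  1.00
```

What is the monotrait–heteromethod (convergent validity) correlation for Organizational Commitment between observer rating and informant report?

0.46

Same trait (OC), different methods: r(OC3, OC2) = 0.46.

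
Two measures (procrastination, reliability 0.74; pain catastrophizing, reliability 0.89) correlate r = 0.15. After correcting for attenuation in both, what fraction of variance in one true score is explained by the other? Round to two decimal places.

Disattenuated r = 0.15 / √(0.74 × 0.89) = 0.15 / 0.8115 = 0.1848.
Shared true-score variance = 0.1848² = 0.0342 ≈ 0.03.

0.03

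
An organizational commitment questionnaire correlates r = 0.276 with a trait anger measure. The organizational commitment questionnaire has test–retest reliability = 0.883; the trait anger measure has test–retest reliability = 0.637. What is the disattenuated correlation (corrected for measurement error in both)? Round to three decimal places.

0.368

r_true = r_obs / √(r_xx · r_yy) = 0.276 / √(0.883 × 0.637) = 0.276 / √0.562471 = 0.276 / 0.7500 ≈ 0.368.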